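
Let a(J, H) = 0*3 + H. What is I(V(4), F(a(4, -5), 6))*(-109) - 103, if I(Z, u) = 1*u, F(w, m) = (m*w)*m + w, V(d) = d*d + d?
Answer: 20062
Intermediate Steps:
a(J, H) = H (a(J, H) = 0 + H = H)
V(d) = d + d² (V(d) = d² + d = d + d²)
F(w, m) = w + w*m² (F(w, m) = w*m² + w = w + w*m²)
I(Z, u) = u
I(V(4), F(a(4, -5), 6))*(-109) - 103 = -5*(1 + 6²)*(-109) - 103 = -5*(1 + 36)*(-109) - 103 = -5*37*(-109) - 103 = -185*(-109) - 103 = 20165 - 103 = 20062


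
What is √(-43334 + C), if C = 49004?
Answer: 9*√70 ≈ 75.299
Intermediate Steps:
√(-43334 + C) = √(-43334 + 49004) = √5670 = 9*√70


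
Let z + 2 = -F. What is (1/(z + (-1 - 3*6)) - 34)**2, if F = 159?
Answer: 37466641/32400 ≈ 1156.4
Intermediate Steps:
z = -161 (z = -2 - 1*159 = -2 - 159 = -161)
(1/(z + (-1 - 3*6)) - 34)**2 = (1/(-161 + (-1 - 3*6)) - 34)**2 = (1/(-161 + (-1 - 18)) - 34)**2 = (1/(-161 - 19) - 34)**2 = (1/(-180) - 34)**2 = (-1/180 - 34)**2 = (-6121/180)**2 = 37466641/32400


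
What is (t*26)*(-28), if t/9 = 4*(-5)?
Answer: 131040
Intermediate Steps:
t = -180 (t = 9*(4*(-5)) = 9*(-20) = -180)
(t*26)*(-28) = -180*26*(-28) = -4680*(-28) = 131040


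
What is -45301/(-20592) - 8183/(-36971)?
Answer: 167575237/69209712 ≈ 2.4213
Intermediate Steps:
-45301/(-20592) - 8183/(-36971) = -45301*(-1/20592) - 8183*(-1/36971) = 45301/20592 + 8183/36971 = 167575237/69209712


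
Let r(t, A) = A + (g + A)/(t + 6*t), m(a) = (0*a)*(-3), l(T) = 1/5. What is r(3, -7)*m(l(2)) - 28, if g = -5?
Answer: -28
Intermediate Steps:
l(T) = ⅕
m(a) = 0 (m(a) = 0*(-3) = 0)
r(t, A) = A + (-5 + A)/(7*t) (r(t, A) = A + (-5 + A)/(t + 6*t) = A + (-5 + A)/((7*t)) = A + (-5 + A)*(1/(7*t)) = A + (-5 + A)/(7*t))
r(3, -7)*m(l(2)) - 28 = ((⅐)*(-5 - 7 + 7*(-7)*3)/3)*0 - 28 = ((⅐)*(⅓)*(-5 - 7 - 147))*0 - 28 = ((⅐)*(⅓)*(-159))*0 - 28 = -53/7*0 - 28 = 0 - 28 = -28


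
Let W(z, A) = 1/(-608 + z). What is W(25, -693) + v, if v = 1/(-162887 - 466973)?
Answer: -57313/33382580 ≈ -0.0017169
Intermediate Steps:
v = -1/629860 (v = 1/(-629860) = -1/629860 ≈ -1.5877e-6)
W(25, -693) + v = 1/(-608 + 25) - 1/629860 = 1/(-583) - 1/629860 = -1/583 - 1/629860 = -57313/33382580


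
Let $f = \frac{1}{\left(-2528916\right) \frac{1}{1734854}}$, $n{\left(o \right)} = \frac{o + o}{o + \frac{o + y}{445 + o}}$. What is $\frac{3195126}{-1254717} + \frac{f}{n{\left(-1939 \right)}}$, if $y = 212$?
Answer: $- \frac{5820352832990839}{2014457568934104} \approx -2.8893$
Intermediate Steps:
$n{\left(o \right)} = \frac{2 o}{o + \frac{212 + o}{445 + o}}$ ($n{\left(o \right)} = \frac{o + o}{o + \frac{o + 212}{445 + o}} = \frac{2 o}{o + \frac{212 + o}{445 + o}}$)
$f = - \frac{867427}{1264458}$ ($f = \frac{1}{\left(-2528916\right) \frac{1}{1734854}} = \frac{1}{- \frac{1264458}{867427}} = - \frac{867427}{1264458} \approx -0.68601$)
$\frac{3195126}{-1254717} + \frac{f}{n{\left(-1939 \right)}} = \frac{3195126}{-1254717} - \frac{867427}{1264458 \cdot 2 \left(-1939\right) \frac{1}{212 + \left(-1939\right)^{2} + 446 \left(-1939\right)} \left(445 - 1939\right)} = 3195126 \left(- \frac{1}{1254717}\right) - \frac{867427}{1264458 \cdot 2 \left(-1939\right) \frac{1}{212 + 3759721 - 864794} \left(-1494\right)} = - \frac{118338}{46471} - \frac{867427}{1264458 \cdot 2 \left(-1939\right) \frac{1}{2895139} \left(-1494\right)} = - \frac{118338}{46471} - \frac{867427}{1264458 \cdot \frac{5793732}{2895139}} = - \frac{118338}{46471} - \frac{14859891937}{43348702824} = - \frac{5820352832990839}{2014457568934104}$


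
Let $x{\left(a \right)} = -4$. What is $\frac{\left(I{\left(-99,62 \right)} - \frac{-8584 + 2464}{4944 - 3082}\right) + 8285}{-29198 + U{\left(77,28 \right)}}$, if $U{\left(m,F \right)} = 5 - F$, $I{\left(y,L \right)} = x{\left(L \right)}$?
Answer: $- \frac{7712671}{27204751} \approx -0.2835$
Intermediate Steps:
$I{\left(y,L \right)} = -4$
$\frac{\left(I{\left(-99,62 \right)} - \frac{-8584 + 2464}{4944 - 3082}\right) + 8285}{-29198 + U{\left(77,28 \right)}} = \frac{\left(-4 - \frac{-8584 + 2464}{4944 - 3082}\right) + 8285}{-29198 + \left(5 - 28\right)} = \frac{\left(-4 - - \frac{6120}{1862}\right) + 8285}{-29198 + \left(5 - 28\right)} = \frac{\left(-4 - \left(-6120\right) \frac{1}{1862}\right) + 8285}{-29198 - 23} = \frac{\left(-4 - - \frac{3060}{931}\right) + 8285}{-29221} = \left(\left(-4 + \frac{3060}{931}\right) + 8285\right) \left(- \frac{1}{29221}\right) = \left(- \frac{664}{931} + 8285\right) \left(- \frac{1}{29221}\right) = \frac{7712671}{931} \left(- \frac{1}{29221}\right) = - \frac{7712671}{27204751}$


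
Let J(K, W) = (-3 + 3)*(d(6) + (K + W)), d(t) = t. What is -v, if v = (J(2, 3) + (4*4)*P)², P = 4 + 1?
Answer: -6400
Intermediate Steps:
J(K, W) = 0 (J(K, W) = (-3 + 3)*(6 + (K + W)) = 0*(6 + K + W) = 0)
P = 5
v = 6400 (v = (0 + (4*4)*5)² = (0 + 16*5)² = (0 + 80)² = 80² = 6400)
-v = -1*6400 = -6400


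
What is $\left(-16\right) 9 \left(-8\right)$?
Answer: $1152$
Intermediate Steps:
$\left(-16\right) 9 \left(-8\right) = \left(-144\right) \left(-8\right) = 1152$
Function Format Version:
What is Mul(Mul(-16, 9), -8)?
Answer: 1152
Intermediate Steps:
Mul(Mul(-16, 9), -8) = Mul(-144, -8) = 1152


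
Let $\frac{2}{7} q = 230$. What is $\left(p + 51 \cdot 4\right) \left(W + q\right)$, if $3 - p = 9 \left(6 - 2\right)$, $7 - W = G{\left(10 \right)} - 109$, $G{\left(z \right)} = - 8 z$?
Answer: $171171$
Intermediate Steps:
$q = 805$ ($q = \frac{7}{2} \cdot 230 = 805$)
$W = 196$ ($W = 7 - \left(\left(-8\right) 10 - 109\right) = 7 - \left(-80 - 109\right) = 7 - -189 = 7 + 189 = 196$)
$p = -33$ ($p = 3 - 9 \left(6 - 2\right) = 3 - 9 \cdot 4 = 3 - 36 = -33$)
$\left(p + 51 \cdot 4\right) \left(W + q\right) = \left(-33 + 51 \cdot 4\right) \left(196 + 805\right) = \left(-33 + 204\right) 1001 = 171 \cdot 1001 = 171171$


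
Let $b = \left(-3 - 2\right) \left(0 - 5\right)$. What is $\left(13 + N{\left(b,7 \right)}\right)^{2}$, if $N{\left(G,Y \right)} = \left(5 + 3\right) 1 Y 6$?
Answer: $121801$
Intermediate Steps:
$b = 25$ ($b = \left(-5\right) \left(-5\right) = 25$)
$N{\left(G,Y \right)} = 48 Y$ ($N{\left(G,Y \right)} = 8 Y 6 = 48 Y$)
$\left(13 + N{\left(b,7 \right)}\right)^{2} = \left(13 + 48 \cdot 7\right)^{2} = \left(13 + 336\right)^{2} = 349^{2} = 121801$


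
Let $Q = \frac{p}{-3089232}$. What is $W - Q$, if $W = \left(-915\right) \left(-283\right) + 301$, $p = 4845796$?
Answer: $\frac{200218971217}{772308} \approx 2.5925 \cdot 10^{5}$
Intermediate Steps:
$Q = - \frac{1211449}{772308}$ ($Q = \frac{4845796}{-3089232} = 4845796 \left(- \frac{1}{3089232}\right) = - \frac{1211449}{772308} \approx -1.5686$)
$W = 259246$ ($W = 258945 + 301 = 259246$)
$W - Q = 259246 - - \frac{1211449}{772308} = 259246 + \frac{1211449}{772308} = \frac{200218971217}{772308}$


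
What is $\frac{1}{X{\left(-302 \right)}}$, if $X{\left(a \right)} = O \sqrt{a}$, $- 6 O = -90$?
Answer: $- \frac{i \sqrt{302}}{4530} \approx - 0.0038362 i$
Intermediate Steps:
$O = 15$ ($O = \left(- \frac{1}{6}\right) \left(-90\right) = 15$)
$X{\left(a \right)} = 15 \sqrt{a}$
$\frac{1}{X{\left(-302 \right)}} = \frac{1}{15 \sqrt{-302}} = \frac{1}{15 i \sqrt{302}} = - \frac{i \sqrt{302}}{4530}$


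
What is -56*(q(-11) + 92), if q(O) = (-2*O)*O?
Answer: 8400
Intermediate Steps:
q(O) = -2*O**2
-56*(q(-11) + 92) = -56*(-2*(-11)**2 + 92) = -56*(-2*121 + 92) = -56*(-242 + 92) = -56*(-150) = 8400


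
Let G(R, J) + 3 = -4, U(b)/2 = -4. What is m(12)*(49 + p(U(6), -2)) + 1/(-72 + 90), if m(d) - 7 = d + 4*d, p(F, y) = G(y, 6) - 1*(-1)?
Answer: 51859/18 ≈ 2881.1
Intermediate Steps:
U(b) = -8 (U(b) = 2*(-4) = -8)
G(R, J) = -7 (G(R, J) = -3 - 4 = -7)
p(F, y) = -6 (p(F, y) = -7 - 1*(-1) = -7 + 1 = -6)
m(d) = 7 + 5*d (m(d) = 7 + (d + 4*d) = 7 + 5*d)
m(12)*(49 + p(U(6), -2)) + 1/(-72 + 90) = (7 + 5*12)*(49 - 6) + 1/(-72 + 90) = (7 + 60)*43 + 1/18 = 67*43 + 1/18 = 2881 + 1/18 = 51859/18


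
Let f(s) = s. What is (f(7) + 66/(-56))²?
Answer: 26569/784 ≈ 33.889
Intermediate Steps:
(f(7) + 66/(-56))² = (7 + 66/(-56))² = (7 + 66*(-1/56))² = (7 - 33/28)² = (163/28)² = 26569/784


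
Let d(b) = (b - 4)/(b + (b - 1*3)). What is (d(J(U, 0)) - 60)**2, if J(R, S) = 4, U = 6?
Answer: 3600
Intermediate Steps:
d(b) = (-4 + b)/(-3 + 2*b) (d(b) = (-4 + b)/(b + (b - 3)) = (-4 + b)/(b + (-3 + b)) = (-4 + b)/(-3 + 2*b))
(d(J(U, 0)) - 60)**2 = ((-4 + 4)/(-3 + 2*4) - 60)**2 = (0/(-3 + 8) - 60)**2 = (0/5 - 60)**2 = ((1/5)*0 - 60)**2 = (0 - 60)**2 = (-60)**2 = 3600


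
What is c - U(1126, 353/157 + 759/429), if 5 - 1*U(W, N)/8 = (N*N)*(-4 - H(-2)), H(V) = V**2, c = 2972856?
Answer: 12379499767696/4165681 ≈ 2.9718e+6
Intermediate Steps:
U(W, N) = 40 + 64*N**2 (U(W, N) = 40 - 8*N*N*(-4 - 1*(-2)**2) = 40 - 8*N**2*(-4 - 1*4) = 40 - 8*N**2*(-4 - 4) = 40 - 8*N**2*(-8) = 40 - (-64)*N**2 = 40 + 64*N**2)
c - U(1126, 353/157 + 759/429) = 2972856 - (40 + 64*(353/157 + 759/429)**2) = 2972856 - (40 + 64*(353*(1/157) + 759*(1/429))**2) = 2972856 - (40 + 64*(353/157 + 23/13)**2) = 2972856 - (40 + 64*(8200/2041)**2) = 2972856 - (40 + 64*(67240000/4165681)) = 2972856 - (40 + 4303360000/4165681) = 2972856 - 1*4469987240/4165681 = 2972856 - 4469987240/4165681 = 12379499767696/4165681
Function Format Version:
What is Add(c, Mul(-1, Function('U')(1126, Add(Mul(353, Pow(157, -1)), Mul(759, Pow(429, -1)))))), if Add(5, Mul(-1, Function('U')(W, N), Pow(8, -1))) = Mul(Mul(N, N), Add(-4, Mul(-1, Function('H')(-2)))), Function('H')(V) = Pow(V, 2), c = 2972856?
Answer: Rational(12379499767696, 4165681) ≈ 2.9718e+6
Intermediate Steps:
Function('U')(W, N) = Add(40, Mul(64, Pow(N, 2))) (Function('U')(W, N) = Add(40, Mul(-8, Mul(Mul(N, N), Add(-4, Mul(-1, Pow(-2, 2)))))) = Add(40, Mul(-8, Mul(Pow(N, 2), Add(-4, Mul(-1, 4))))) = Add(40, Mul(-8, Mul(Pow(N, 2), Add(-4, -4)))) = Add(40, Mul(-8, Mul(Pow(N, 2), -8))) = Add(40, Mul(-8, Mul(-8, Pow(N, 2)))) = Add(40, Mul(64, Pow(N, 2))))
Add(c, Mul(-1, Function('U')(1126, Add(Mul(353, Pow(157, -1)), Mul(759, Pow(429, -1)))))) = Add(2972856, Mul(-1, Add(40, Mul(64, Pow(Add(Mul(353, Pow(157, -1)), Mul(759, Pow(429, -1))), 2))))) = Add(2972856, Mul(-1, Add(40, Mul(64, Pow(Add(Mul(353, Rational(1, 157)), Mul(759, Rational(1, 429))), 2))))) = Add(2972856, Mul(-1, Add(40, Mul(64, Pow(Add(Rational(353, 157), Rational(23, 13)), 2))))) = Add(2972856, Mul(-1, Add(40, Mul(64, Pow(Rational(8200, 2041), 2))))) = Add(2972856, Mul(-1, Add(40, Mul(64, Rational(67240000, 4165681))))) = Add(2972856, Mul(-1, Add(40, Rational(4303360000, 4165681)))) = Add(2972856, Mul(-1, Rational(4469987240, 4165681))) = Add(2972856, Rational(-4469987240, 4165681)) = Rational(12379499767696, 4165681)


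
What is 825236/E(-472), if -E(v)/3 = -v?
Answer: -206309/354 ≈ -582.79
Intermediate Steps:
E(v) = 3*v (E(v) = -(-3)*v = 3*v)
825236/E(-472) = 825236/((3*(-472))) = 825236/(-1416) = 825236*(-1/1416) = -206309/354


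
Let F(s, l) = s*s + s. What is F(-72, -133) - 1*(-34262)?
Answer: 39374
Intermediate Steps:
F(s, l) = s + s**2 (F(s, l) = s**2 + s = s + s**2)
F(-72, -133) - 1*(-34262) = -72*(1 - 72) - 1*(-34262) = -72*(-71) + 34262 = 5112 + 34262 = 39374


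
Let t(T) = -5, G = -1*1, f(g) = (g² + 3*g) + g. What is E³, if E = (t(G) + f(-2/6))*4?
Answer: -11239424/729 ≈ -15418.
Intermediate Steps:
f(g) = g² + 4*g
G = -1
E = -224/9 (E = (-5 + (-2/6)*(4 - 2/6))*4 = (-5 + (-2*⅙)*(4 - 2*⅙))*4 = (-5 - (4 - ⅓)/3)*4 = (-5 - ⅓*11/3)*4 = (-5 - 11/9)*4 = -56/9*4 = -224/9 ≈ -24.889)
E³ = (-224/9)³ = -11239424/729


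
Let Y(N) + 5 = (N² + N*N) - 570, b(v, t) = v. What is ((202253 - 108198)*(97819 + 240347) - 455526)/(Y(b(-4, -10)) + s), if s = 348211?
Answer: 7951436901/86917 ≈ 91483.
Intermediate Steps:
Y(N) = -575 + 2*N² (Y(N) = -5 + ((N² + N*N) - 570) = -5 + ((N² + N²) - 570) = -5 + (2*N² - 570) = -5 + (-570 + 2*N²) = -575 + 2*N²)
((202253 - 108198)*(97819 + 240347) - 455526)/(Y(b(-4, -10)) + s) = ((202253 - 108198)*(97819 + 240347) - 455526)/((-575 + 2*(-4)²) + 348211) = (94055*338166 - 455526)/((-575 + 2*16) + 348211) = (31806203130 - 455526)/((-575 + 32) + 348211) = 31805747604/(-543 + 348211) = 31805747604/347668 = 31805747604*(1/347668) = 7951436901/86917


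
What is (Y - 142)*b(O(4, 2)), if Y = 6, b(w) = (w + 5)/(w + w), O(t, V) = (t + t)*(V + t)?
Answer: -901/12 ≈ -75.083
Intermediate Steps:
O(t, V) = 2*t*(V + t) (O(t, V) = (2*t)*(V + t) = 2*t*(V + t))
b(w) = (5 + w)/(2*w) (b(w) = (5 + w)/((2*w)) = (5 + w)*(1/(2*w)) = (5 + w)/(2*w))
(Y - 142)*b(O(4, 2)) = (6 - 142)*((5 + 2*4*(2 + 4))/(2*((2*4*(2 + 4))))) = -68*(5 + 2*4*6)/(2*4*6) = -68*(5 + 48)/48 = -68*53/48 = -136*53/96 = -901/12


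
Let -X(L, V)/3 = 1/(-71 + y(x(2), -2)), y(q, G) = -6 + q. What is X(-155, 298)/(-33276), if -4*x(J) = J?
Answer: -1/859630 ≈ -1.1633e-6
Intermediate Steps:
x(J) = -J/4
X(L, V) = 6/155 (X(L, V) = -3/(-71 + (-6 - ¼*2)) = -3/(-71 + (-6 - ½)) = -3/(-71 - 13/2) = -3/(-155/2) = -3*(-2/155) = 6/155)
X(-155, 298)/(-33276) = (6/155)/(-33276) = (6/155)*(-1/33276) = -1/859630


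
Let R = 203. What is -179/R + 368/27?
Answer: 69871/5481 ≈ 12.748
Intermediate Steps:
-179/R + 368/27 = -179/203 + 368/27 = 69871/5481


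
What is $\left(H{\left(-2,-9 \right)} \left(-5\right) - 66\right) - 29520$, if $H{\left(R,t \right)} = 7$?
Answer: $-29621$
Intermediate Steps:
$\left(H{\left(-2,-9 \right)} \left(-5\right) - 66\right) - 29520 = \left(7 \left(-5\right) - 66\right) - 29520 = \left(-35 - 66\right) - 29520 = -101 - 29520 = -29621$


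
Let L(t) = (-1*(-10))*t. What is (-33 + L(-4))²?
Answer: 5329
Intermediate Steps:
L(t) = 10*t
(-33 + L(-4))² = (-33 + 10*(-4))² = (-33 - 40)² = (-73)² = 5329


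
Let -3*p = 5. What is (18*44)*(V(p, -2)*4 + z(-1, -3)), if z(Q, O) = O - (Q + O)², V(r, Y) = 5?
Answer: 792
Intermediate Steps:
p = -5/3 (p = -⅓*5 = -5/3 ≈ -1.6667)
z(Q, O) = O - (O + Q)²
(18*44)*(V(p, -2)*4 + z(-1, -3)) = (18*44)*(5*4 + (-3 - (-3 - 1)²)) = 792*(20 + (-3 - 1*(-4)²)) = 792*(20 + (-3 - 1*16)) = 792*(20 + (-3 - 16)) = 792*(20 - 19) = 792*1 = 792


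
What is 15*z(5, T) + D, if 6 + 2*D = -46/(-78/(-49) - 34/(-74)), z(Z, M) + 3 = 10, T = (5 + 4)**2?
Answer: 337639/3719 ≈ 90.788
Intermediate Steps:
T = 81 (T = 9**2 = 81)
z(Z, M) = 7 (z(Z, M) = -3 + 10 = 7)
D = -52856/3719 (D = -3 + (-46/(-78/(-49) - 34/(-74)))/2 = -3 + (-46/(-78*(-1/49) - 34*(-1/74)))/2 = -3 + (-46/(78/49 + 17/37))/2 = -3 + (-46/3719/1813)/2 = -3 + (-46*1813/3719)/2 = -3 + (1/2)*(-83398/3719) = -3 - 41699/3719 = -52856/3719 ≈ -14.212)
15*z(5, T) + D = 15*7 - 52856/3719 = 105 - 52856/3719 = 337639/3719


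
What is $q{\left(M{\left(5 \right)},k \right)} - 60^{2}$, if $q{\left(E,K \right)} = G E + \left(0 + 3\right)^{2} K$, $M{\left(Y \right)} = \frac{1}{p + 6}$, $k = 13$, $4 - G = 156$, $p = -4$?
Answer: $-3559$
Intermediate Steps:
$G = -152$ ($G = 4 - 156 = -152$)
$M{\left(Y \right)} = \frac{1}{2}$ ($M{\left(Y \right)} = \frac{1}{-4 + 6} = \frac{1}{2}$)
$q{\left(E,K \right)} = - 152 E + 9 K$ ($q{\left(E,K \right)} = - 152 E + \left(0 + 3\right)^{2} K = - 152 E + 3^{2} K = - 152 E + 9 K$)
$q{\left(M{\left(5 \right)},k \right)} - 60^{2} = \left(\left(-152\right) \frac{1}{2} + 9 \cdot 13\right) - 60^{2} = \left(-76 + 117\right) - 3600 = 41 - 3600 = -3559$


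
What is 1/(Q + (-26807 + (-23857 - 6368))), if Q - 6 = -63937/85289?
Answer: -5017/286103203 ≈ -1.7536e-5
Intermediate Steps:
Q = 26341/5017 (Q = 6 - 63937/85289 = 6 - 63937*1/85289 = 6 - 3761/5017 = 26341/5017 ≈ 5.2504)
1/(Q + (-26807 + (-23857 - 6368))) = 1/(26341/5017 + (-26807 + (-23857 - 6368))) = 1/(26341/5017 + (-26807 - 30225)) = 1/(26341/5017 - 57032) = 1/(-286103203/5017) = -5017/286103203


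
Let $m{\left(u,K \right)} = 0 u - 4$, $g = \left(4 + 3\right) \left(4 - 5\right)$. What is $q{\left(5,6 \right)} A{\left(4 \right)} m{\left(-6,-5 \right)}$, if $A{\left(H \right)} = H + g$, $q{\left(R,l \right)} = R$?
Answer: $60$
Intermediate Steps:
$g = -7$ ($g = 7 \left(-1\right) = -7$)
$A{\left(H \right)} = -7 + H$ ($A{\left(H \right)} = H - 7 = -7 + H$)
$m{\left(u,K \right)} = -4$ ($m{\left(u,K \right)} = 0 - 4 = -4$)
$q{\left(5,6 \right)} A{\left(4 \right)} m{\left(-6,-5 \right)} = 5 \left(-7 + 4\right) \left(-4\right) = 5 \left(-3\right) \left(-4\right) = \left(-15\right) \left(-4\right) = 60$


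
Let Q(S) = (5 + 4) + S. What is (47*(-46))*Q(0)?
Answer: -19458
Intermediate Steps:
Q(S) = 9 + S
(47*(-46))*Q(0) = (47*(-46))*(9 + 0) = -2162*9 = -19458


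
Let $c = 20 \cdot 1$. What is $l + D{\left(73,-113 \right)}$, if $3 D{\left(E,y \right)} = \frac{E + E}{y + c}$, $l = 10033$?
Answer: $\frac{2799061}{279} \approx 10032.0$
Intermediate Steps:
$c = 20$
$D{\left(E,y \right)} = \frac{2 E}{3 \left(20 + y\right)}$ ($D{\left(E,y \right)} = \frac{\left(E + E\right) \frac{1}{y + 20}}{3} = \frac{2 E \frac{1}{20 + y}}{3} = \frac{2 E}{3 \left(20 + y\right)}$)
$l + D{\left(73,-113 \right)} = 10033 + \frac{2}{3} \cdot 73 \frac{1}{20 - 113} = 10033 + \frac{2}{3} \cdot 73 \frac{1}{-93} = 10033 + \frac{2}{3} \cdot 73 \left(- \frac{1}{93}\right) = 10033 - \frac{146}{279} = \frac{2799061}{279}$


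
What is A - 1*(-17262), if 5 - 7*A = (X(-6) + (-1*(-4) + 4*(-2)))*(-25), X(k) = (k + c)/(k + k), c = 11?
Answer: 1448743/84 ≈ 17247.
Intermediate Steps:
X(k) = (11 + k)/(2*k) (X(k) = (k + 11)/(k + k) = (11 + k)/((2*k)) = (11 + k)*(1/(2*k)) = (11 + k)/(2*k))
A = -1265/84 (A = 5/7 - ((½)*(11 - 6)/(-6) + (-1*(-4) + 4*(-2)))*(-25)/7 = 5/7 - ((½)*(-⅙)*5 + (4 - 8))*(-25)/7 = 5/7 - (-5/12 - 4)*(-25)/7 = 5/7 - (-53)*(-25)/84 = 5/7 - ⅐*1325/12 = 5/7 - 1325/84 = -1265/84 ≈ -15.060)
A - 1*(-17262) = -1265/84 - 1*(-17262) = -1265/84 + 17262 = 1448743/84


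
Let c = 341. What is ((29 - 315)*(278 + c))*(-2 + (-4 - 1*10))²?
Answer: -45320704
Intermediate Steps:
((29 - 315)*(278 + c))*(-2 + (-4 - 1*10))² = ((29 - 315)*(278 + 341))*(-2 + (-4 - 1*10))² = (-286*619)*(-2 + (-4 - 10))² = -177034*(-2 - 14)² = -177034*(-16)² = -177034*256 = -45320704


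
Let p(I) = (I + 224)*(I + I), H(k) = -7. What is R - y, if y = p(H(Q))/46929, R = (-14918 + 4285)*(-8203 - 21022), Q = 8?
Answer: 14583159768863/46929 ≈ 3.1075e+8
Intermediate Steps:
R = 310749425 (R = -10633*(-29225) = 310749425)
p(I) = 2*I*(224 + I) (p(I) = (224 + I)*(2*I) = 2*I*(224 + I))
y = -3038/46929 (y = (2*(-7)*(224 - 7))/46929 = (2*(-7)*217)*(1/46929) = -3038*1/46929 = -3038/46929 ≈ -0.064736)
R - y = 310749425 - 1*(-3038/46929) = 310749425 + 3038/46929 = 14583159768863/46929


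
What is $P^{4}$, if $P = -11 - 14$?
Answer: $390625$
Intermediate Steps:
$P = -25$
$P^{4} = \left(-25\right)^{4} = 390625$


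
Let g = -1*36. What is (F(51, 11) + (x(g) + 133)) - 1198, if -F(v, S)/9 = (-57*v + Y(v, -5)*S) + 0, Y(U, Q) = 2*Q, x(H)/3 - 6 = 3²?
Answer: 26133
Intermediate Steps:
g = -36
x(H) = 45 (x(H) = 18 + 3*3² = 18 + 3*9 = 18 + 27 = 45)
F(v, S) = 90*S + 513*v (F(v, S) = -9*((-57*v + (2*(-5))*S) + 0) = -9*((-57*v - 10*S) + 0) = -9*(-57*v - 10*S) = 90*S + 513*v)
(F(51, 11) + (x(g) + 133)) - 1198 = ((90*11 + 513*51) + (45 + 133)) - 1198 = ((990 + 26163) + 178) - 1198 = (27153 + 178) - 1198 = 27331 - 1198 = 26133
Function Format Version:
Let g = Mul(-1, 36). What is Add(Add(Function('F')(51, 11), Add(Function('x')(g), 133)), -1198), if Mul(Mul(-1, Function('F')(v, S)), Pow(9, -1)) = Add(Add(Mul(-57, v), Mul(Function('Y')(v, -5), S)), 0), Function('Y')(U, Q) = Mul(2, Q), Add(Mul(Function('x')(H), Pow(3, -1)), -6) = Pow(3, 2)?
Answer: 26133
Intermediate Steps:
g = -36
Function('x')(H) = 45 (Function('x')(H) = Add(18, Mul(3, Pow(3, 2))) = Add(18, Mul(3, 9)) = Add(18, 27) = 45)
Function('F')(v, S) = Add(Mul(90, S), Mul(513, v)) (Function('F')(v, S) = Mul(-9, Add(Add(Mul(-57, v), Mul(Mul(2, -5), S)), 0)) = Mul(-9, Add(Add(Mul(-57, v), Mul(-10, S)), 0)) = Mul(-9, Add(Mul(-57, v), Mul(-10, S))) = Add(Mul(90, S), Mul(513, v)))
Add(Add(Function('F')(51, 11), Add(Function('x')(g), 133)), -1198) = Add(Add(Add(Mul(90, 11), Mul(513, 51)), Add(45, 133)), -1198) = Add(Add(Add(990, 26163), 178), -1198) = Add(Add(27153, 178), -1198) = Add(27331, -1198) = 26133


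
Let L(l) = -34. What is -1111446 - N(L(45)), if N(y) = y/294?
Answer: -163382545/147 ≈ -1.1114e+6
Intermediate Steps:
N(y) = y/294 (N(y) = y*(1/294) = y/294)
-1111446 - N(L(45)) = -1111446 - (-34)/294 = -1111446 - 1*(-17/147) = -1111446 + 17/147 = -163382545/147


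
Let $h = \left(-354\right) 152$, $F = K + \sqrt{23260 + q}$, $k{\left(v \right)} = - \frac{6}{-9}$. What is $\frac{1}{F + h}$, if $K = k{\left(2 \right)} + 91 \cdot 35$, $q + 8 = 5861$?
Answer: $- \frac{455601}{23063323672} - \frac{9 \sqrt{29113}}{23063323672} \approx -1.9821 \cdot 10^{-5}$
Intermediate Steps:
$q = 5853$ ($q = -8 + 5861 = 5853$)
$k{\left(v \right)} = \frac{2}{3}$ ($k{\left(v \right)} = \left(-6\right) \left(- \frac{1}{9}\right) = \frac{2}{3}$)
$K = \frac{9557}{3}$ ($K = \frac{2}{3} + 91 \cdot 35 = \frac{2}{3} + 3185 = \frac{9557}{3} \approx 3185.7$)
$F = \frac{9557}{3} + \sqrt{29113}$ ($F = \frac{9557}{3} + \sqrt{23260 + 5853} = \frac{9557}{3} + \sqrt{29113} \approx 3356.3$)
$h = -53808$
$\frac{1}{F + h} = \frac{1}{\left(\frac{9557}{3} + \sqrt{29113}\right) - 53808} = \frac{1}{- \frac{151867}{3} + \sqrt{29113}}$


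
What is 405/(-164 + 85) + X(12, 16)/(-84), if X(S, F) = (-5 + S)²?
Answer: -5413/948 ≈ -5.7099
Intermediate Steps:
405/(-164 + 85) + X(12, 16)/(-84) = 405/(-164 + 85) + (-5 + 12)²/(-84) = 405/(-79) + 7²*(-1/84) = 405*(-1/79) + 49*(-1/84) = -405/79 - 7/12 = -5413/948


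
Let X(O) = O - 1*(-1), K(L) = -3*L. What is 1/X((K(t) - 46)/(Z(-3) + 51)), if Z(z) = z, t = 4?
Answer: -24/5 ≈ -4.8000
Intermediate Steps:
X(O) = 1 + O (X(O) = O + 1 = 1 + O)
1/X((K(t) - 46)/(Z(-3) + 51)) = 1/(1 + (-3*4 - 46)/(-3 + 51)) = 1/(1 + (-12 - 46)/48) = 1/(1 - 58*1/48) = 1/(1 - 29/24) = 1/(-5/24) = -24/5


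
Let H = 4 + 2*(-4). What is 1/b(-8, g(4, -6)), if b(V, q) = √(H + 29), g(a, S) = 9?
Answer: ⅕ ≈ 0.20000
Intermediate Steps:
H = -4 (H = 4 - 8 = -4)
b(V, q) = 5 (b(V, q) = √(-4 + 29) = √25 = 5)
1/b(-8, g(4, -6)) = 1/5 = ⅕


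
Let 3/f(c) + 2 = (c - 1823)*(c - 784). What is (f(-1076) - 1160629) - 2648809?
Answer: -20541015398441/5392138 ≈ -3.8094e+6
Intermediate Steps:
f(c) = 3/(-2 + (-1823 + c)*(-784 + c)) (f(c) = 3/(-2 + (c - 1823)*(c - 784)) = 3/(-2 + (-1823 + c)*(-784 + c)))
(f(-1076) - 1160629) - 2648809 = (3/(1429230 + (-1076)² - 2607*(-1076)) - 1160629) - 2648809 = (3/(1429230 + 1157776 + 2805132) - 1160629) - 2648809 = (3/5392138 - 1160629) - 2648809 = -6258271734799/5392138 - 2648809 = -20541015398441/5392138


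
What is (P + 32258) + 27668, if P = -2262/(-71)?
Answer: 4257008/71 ≈ 59958.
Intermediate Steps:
P = 2262/71 (P = -2262*(-1/71) = 2262/71 ≈ 31.859)
(P + 32258) + 27668 = (2262/71 + 32258) + 27668 = 2292580/71 + 27668 = 4257008/71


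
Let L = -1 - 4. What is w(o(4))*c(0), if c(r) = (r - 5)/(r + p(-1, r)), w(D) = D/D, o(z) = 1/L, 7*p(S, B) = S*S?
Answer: -35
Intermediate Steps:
p(S, B) = S²/7 (p(S, B) = (S*S)/7 = S²/7)
L = -5
o(z) = -⅕ (o(z) = 1/(-5) = -⅕)
w(D) = 1
c(r) = (-5 + r)/(⅐ + r) (c(r) = (r - 5)/(r + (⅐)*(-1)²) = (-5 + r)/(r + (⅐)*1) = (-5 + r)/(r + ⅐) = (-5 + r)/(⅐ + r))
w(o(4))*c(0) = 1*(7*(-5 + 0)/(1 + 7*0)) = 1*(7*(-5)/(1 + 0)) = 1*(7*(-5)/1) = 1*(7*1*(-5)) = 1*(-35) = -35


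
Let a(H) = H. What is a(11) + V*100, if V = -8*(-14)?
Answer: 11211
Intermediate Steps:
V = 112
a(11) + V*100 = 11 + 112*100 = 11 + 11200 = 11211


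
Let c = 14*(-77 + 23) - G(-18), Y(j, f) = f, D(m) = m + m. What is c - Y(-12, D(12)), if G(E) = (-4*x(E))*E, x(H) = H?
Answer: 516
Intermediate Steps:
D(m) = 2*m
G(E) = -4*E² (G(E) = (-4*E)*E = -4*E²)
c = 540 (c = 14*(-77 + 23) - (-4)*(-18)² = 14*(-54) - (-4)*324 = -756 - 1*(-1296) = -756 + 1296 = 540)
c - Y(-12, D(12)) = 540 - 2*12 = 540 - 1*24 = 540 - 24 = 516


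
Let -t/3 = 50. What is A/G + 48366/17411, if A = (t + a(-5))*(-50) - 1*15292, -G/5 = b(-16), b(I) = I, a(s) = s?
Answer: -63722241/696440 ≈ -91.497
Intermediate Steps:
t = -150 (t = -3*50 = -150)
G = 80 (G = -5*(-16) = 80)
A = -7542 (A = (-150 - 5)*(-50) - 1*15292 = -155*(-50) - 15292 = 7750 - 15292 = -7542)
A/G + 48366/17411 = -7542/80 + 48366/17411 = -7542*1/80 + 48366*(1/17411) = -3771/40 + 48366/17411 = -63722241/696440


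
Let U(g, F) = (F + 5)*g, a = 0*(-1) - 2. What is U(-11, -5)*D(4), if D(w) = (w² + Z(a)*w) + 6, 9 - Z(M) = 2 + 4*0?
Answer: 0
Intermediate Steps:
a = -2 (a = 0 - 2 = -2)
Z(M) = 7 (Z(M) = 9 - (2 + 4*0) = 9 - (2 + 0) = 9 - 1*2 = 9 - 2 = 7)
U(g, F) = g*(5 + F) (U(g, F) = (5 + F)*g = g*(5 + F))
D(w) = 6 + w² + 7*w (D(w) = (w² + 7*w) + 6 = 6 + w² + 7*w)
U(-11, -5)*D(4) = (-11*(5 - 5))*(6 + 4² + 7*4) = (-11*0)*(6 + 16 + 28) = 0*50 = 0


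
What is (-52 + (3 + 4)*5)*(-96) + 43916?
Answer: 45548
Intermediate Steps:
(-52 + (3 + 4)*5)*(-96) + 43916 = (-52 + 7*5)*(-96) + 43916 = (-52 + 35)*(-96) + 43916 = -17*(-96) + 43916 = 1632 + 43916 = 45548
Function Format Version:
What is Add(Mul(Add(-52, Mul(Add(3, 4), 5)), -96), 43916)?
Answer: 45548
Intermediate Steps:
Add(Mul(Add(-52, Mul(Add(3, 4), 5)), -96), 43916) = Add(Mul(Add(-52, Mul(7, 5)), -96), 43916) = Add(Mul(Add(-52, 35), -96), 43916) = Add(Mul(-17, -96), 43916) = Add(1632, 43916) = 45548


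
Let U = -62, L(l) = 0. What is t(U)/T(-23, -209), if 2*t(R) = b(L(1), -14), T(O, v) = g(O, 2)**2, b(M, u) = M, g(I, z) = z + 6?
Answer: 0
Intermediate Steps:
g(I, z) = 6 + z
T(O, v) = 64 (T(O, v) = (6 + 2)**2 = 8**2 = 64)
t(R) = 0 (t(R) = (1/2)*0 = 0)
t(U)/T(-23, -209) = 0/64 = 0*(1/64) = 0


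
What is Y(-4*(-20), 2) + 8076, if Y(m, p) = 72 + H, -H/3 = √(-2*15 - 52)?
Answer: 8148 - 3*I*√82 ≈ 8148.0 - 27.166*I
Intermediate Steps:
H = -3*I*√82 (H = -3*√(-2*15 - 52) = -3*√(-30 - 52) = -3*I*√82 ≈ -27.166*I)
Y(m, p) = 72 - 3*I*√82
Y(-4*(-20), 2) + 8076 = (72 - 3*I*√82) + 8076 = 8148 - 3*I*√82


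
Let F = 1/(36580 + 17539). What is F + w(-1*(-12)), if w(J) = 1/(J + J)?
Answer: 54143/1298856 ≈ 0.041685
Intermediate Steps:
F = 1/54119 ≈ 1.8478e-5
w(J) = 1/(2*J)
F + w(-1*(-12)) = 1/54119 + 1/(2*((-1*(-12)))) = 1/54119 + (1/2)/12 = 1/54119 + (1/2)*(1/12) = 1/54119 + 1/24 = 54143/1298856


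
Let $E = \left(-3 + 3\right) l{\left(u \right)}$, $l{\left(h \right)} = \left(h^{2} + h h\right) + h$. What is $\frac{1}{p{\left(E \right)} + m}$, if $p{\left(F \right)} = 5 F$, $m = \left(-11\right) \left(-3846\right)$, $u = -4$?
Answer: $\frac{1}{42306} \approx 2.3637 \cdot 10^{-5}$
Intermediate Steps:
$l{\left(h \right)} = h + 2 h^{2}$ ($l{\left(h \right)} = \left(h^{2} + h^{2}\right) + h = 2 h^{2} + h = h + 2 h^{2}$)
$m = 42306$
$E = 0$ ($E = \left(-3 + 3\right) \left(- 4 \left(1 + 2 \left(-4\right)\right)\right) = 0 \left(- 4 \left(1 - 8\right)\right) = 0 \left(\left(-4\right) \left(-7\right)\right) = 0 \cdot 28 = 0$)
$\frac{1}{p{\left(E \right)} + m} = \frac{1}{5 \cdot 0 + 42306} = \frac{1}{0 + 42306} = \frac{1}{42306}$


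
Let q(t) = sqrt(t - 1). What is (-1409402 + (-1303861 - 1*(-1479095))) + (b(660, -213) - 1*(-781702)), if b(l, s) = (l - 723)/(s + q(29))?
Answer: -20515247487/45341 + 126*sqrt(7)/45341 ≈ -4.5247e+5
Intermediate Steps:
q(t) = sqrt(-1 + t)
b(l, s) = (-723 + l)/(s + 2*sqrt(7)) (b(l, s) = (l - 723)/(s + sqrt(-1 + 29)) = (-723 + l)/(s + sqrt(28)) = (-723 + l)/(s + 2*sqrt(7)))
(-1409402 + (-1303861 - 1*(-1479095))) + (b(660, -213) - 1*(-781702)) = (-1409402 + (-1303861 - 1*(-1479095))) + ((-723 + 660)/(-213 + 2*sqrt(7)) - 1*(-781702)) = (-1409402 + (-1303861 + 1479095)) + (-63/(-213 + 2*sqrt(7)) + 781702) = (-1409402 + 175234) + (-63/(-213 + 2*sqrt(7)) + 781702) = -1234168 + (781702 - 63/(-213 + 2*sqrt(7))) = -452466 - 63/(-213 + 2*sqrt(7))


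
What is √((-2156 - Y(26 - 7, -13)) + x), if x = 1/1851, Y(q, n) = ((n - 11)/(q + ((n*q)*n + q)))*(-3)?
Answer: I*√2666693798913/35169 ≈ 46.433*I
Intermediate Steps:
Y(q, n) = -3*(-11 + n)/(2*q + q*n²) (Y(q, n) = ((-11 + n)/(q + (q*n² + q)))*(-3) = ((-11 + n)/(q + (q + q*n²)))*(-3) = ((-11 + n)/(2*q + q*n²))*(-3) = -3*(-11 + n)/(2*q + q*n²))
x = 1/1851 ≈ 0.00054025
√((-2156 - Y(26 - 7, -13)) + x) = √((-2156 - 3*(11 - 1*(-13))/((26 - 7)*(2 + (-13)²))) + 1/1851) = √((-2156 - 3*(11 + 13)/(19*(2 + 169))) + 1/1851) = √((-2156 - 3*24/(19*171)) + 1/1851) = √((-2156 - 1*8/361) + 1/1851) = √((-2156 - 8/361) + 1/1851) = √(-778324/361 + 1/1851) = √(-1440677363/668211) = I*√2666693798913/35169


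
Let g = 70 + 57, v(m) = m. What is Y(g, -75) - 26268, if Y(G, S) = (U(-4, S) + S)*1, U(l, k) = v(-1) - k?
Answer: -26269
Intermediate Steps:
g = 127
U(l, k) = -1 - k
Y(G, S) = -1 (Y(G, S) = ((-1 - S) + S)*1 = -1*1 = -1)
Y(g, -75) - 26268 = -1 - 26268 = -26269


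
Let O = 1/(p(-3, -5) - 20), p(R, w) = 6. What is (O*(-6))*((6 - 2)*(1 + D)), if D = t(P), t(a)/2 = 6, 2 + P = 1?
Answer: 156/7 ≈ 22.286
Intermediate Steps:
P = -1 (P = -2 + 1 = -1)
t(a) = 12 (t(a) = 2*6 = 12)
D = 12
O = -1/14 (O = 1/(6 - 20) = 1/(-14) = -1/14 ≈ -0.071429)
(O*(-6))*((6 - 2)*(1 + D)) = (-1/14*(-6))*((6 - 2)*(1 + 12)) = 3*(4*13)/7 = (3/7)*52 = 156/7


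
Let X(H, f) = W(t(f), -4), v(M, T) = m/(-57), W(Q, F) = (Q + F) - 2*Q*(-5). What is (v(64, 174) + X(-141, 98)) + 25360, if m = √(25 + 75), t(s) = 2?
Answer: 1446536/57 ≈ 25378.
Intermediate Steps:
m = 10 (m = √100 = 10)
W(Q, F) = F + 11*Q (W(Q, F) = (F + Q) + 10*Q = F + 11*Q)
v(M, T) = -10/57 (v(M, T) = 10/(-57) = 10*(-1/57) = -10/57)
X(H, f) = 18 (X(H, f) = -4 + 11*2 = -4 + 22 = 18)
(v(64, 174) + X(-141, 98)) + 25360 = (-10/57 + 18) + 25360 = 1016/57 + 25360 = 1446536/57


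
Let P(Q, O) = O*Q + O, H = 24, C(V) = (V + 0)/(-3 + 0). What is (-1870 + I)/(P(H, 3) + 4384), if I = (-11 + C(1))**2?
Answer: -15674/40131 ≈ -0.39057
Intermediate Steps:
C(V) = -V/3 (C(V) = V/(-3) = V*(-1/3) = -V/3)
I = 1156/9 (I = (-11 - 1/3*1)**2 = (-11 - 1/3)**2 = (-34/3)**2 = 1156/9 ≈ 128.44)
P(Q, O) = O + O*Q
(-1870 + I)/(P(H, 3) + 4384) = (-1870 + 1156/9)/(3*(1 + 24) + 4384) = -15674/(9*(3*25 + 4384)) = -15674/(9*(75 + 4384)) = -15674/9/4459 = -15674/9*1/4459 = -15674/40131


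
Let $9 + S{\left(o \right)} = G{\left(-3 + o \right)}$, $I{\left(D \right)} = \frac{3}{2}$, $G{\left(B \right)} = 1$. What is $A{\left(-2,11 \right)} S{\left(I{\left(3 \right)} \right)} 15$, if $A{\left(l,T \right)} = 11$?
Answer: $-1320$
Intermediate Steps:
$I{\left(D \right)} = \frac{3}{2}$ ($I{\left(D \right)} = 3 \cdot \frac{1}{2} = \frac{3}{2}$)
$S{\left(o \right)} = -8$ ($S{\left(o \right)} = -9 + 1 = -8$)
$A{\left(-2,11 \right)} S{\left(I{\left(3 \right)} \right)} 15 = 11 \left(-8\right) 15 = \left(-88\right) 15 = -1320$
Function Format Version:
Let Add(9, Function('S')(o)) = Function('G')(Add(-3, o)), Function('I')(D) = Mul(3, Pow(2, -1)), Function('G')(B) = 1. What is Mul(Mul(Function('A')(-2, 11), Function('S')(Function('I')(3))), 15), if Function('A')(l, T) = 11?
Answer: -1320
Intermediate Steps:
Function('I')(D) = Rational(3, 2) (Function('I')(D) = Mul(3, Rational(1, 2)) = Rational(3, 2))
Function('S')(o) = -8 (Function('S')(o) = Add(-9, 1) = -8)
Mul(Mul(Function('A')(-2, 11), Function('S')(Function('I')(3))), 15) = Mul(Mul(11, -8), 15) = Mul(-88, 15) = -1320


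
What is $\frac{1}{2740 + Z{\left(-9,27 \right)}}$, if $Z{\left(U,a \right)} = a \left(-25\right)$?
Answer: $\frac{1}{2065} \approx 0.00048426$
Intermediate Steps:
$Z{\left(U,a \right)} = - 25 a$
$\frac{1}{2740 + Z{\left(-9,27 \right)}} = \frac{1}{2740 - 675} = \frac{1}{2065}$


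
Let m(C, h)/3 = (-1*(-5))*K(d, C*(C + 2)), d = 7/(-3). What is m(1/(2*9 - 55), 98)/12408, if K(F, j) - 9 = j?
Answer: 7655/707773 ≈ 0.010816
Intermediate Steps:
d = -7/3 (d = 7*(-⅓) = -7/3 ≈ -2.3333)
K(F, j) = 9 + j
m(C, h) = 135 + 15*C*(2 + C) (m(C, h) = 3*((-1*(-5))*(9 + C*(C + 2))) = 3*(5*(9 + C*(2 + C))) = 3*(45 + 5*C*(2 + C)) = 135 + 15*C*(2 + C))
m(1/(2*9 - 55), 98)/12408 = (135 + 15*(2 + 1/(2*9 - 55))/(2*9 - 55))/12408 = (135 + 15*(2 + 1/(18 - 55))/(18 - 55))*(1/12408) = (135 + 15*(2 + 1/(-37))/(-37))*(1/12408) = (135 + 15*(-1/37)*(2 - 1/37))*(1/12408) = (135 + 15*(-1/37)*(73/37))*(1/12408) = (135 - 1095/1369)*(1/12408) = (183720/1369)*(1/12408) = 7655/707773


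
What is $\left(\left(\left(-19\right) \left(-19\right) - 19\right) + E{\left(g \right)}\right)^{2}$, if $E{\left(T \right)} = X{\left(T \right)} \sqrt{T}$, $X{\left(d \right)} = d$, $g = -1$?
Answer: $\left(342 - i\right)^{2} \approx 1.1696 \cdot 10^{5} - 684.0 i$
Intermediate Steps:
$E{\left(T \right)} = T^{\frac{3}{2}}$ ($E{\left(T \right)} = T \sqrt{T} = T^{\frac{3}{2}}$)
$\left(\left(\left(-19\right) \left(-19\right) - 19\right) + E{\left(g \right)}\right)^{2} = \left(\left(\left(-19\right) \left(-19\right) - 19\right) + \left(-1\right)^{\frac{3}{2}}\right)^{2} = \left(\left(361 - 19\right) - i\right)^{2} = \left(342 - i\right)^{2}$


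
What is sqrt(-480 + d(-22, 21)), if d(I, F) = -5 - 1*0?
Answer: I*sqrt(485) ≈ 22.023*I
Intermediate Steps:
d(I, F) = -5 (d(I, F) = -5 + 0 = -5)
sqrt(-480 + d(-22, 21)) = sqrt(-480 - 5) = sqrt(-485) = I*sqrt(485)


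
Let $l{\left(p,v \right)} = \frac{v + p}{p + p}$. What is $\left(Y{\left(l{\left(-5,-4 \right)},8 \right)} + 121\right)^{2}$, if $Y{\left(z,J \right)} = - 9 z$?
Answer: $\frac{1274641}{100} \approx 12746.0$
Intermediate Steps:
$l{\left(p,v \right)} = \frac{p + v}{2 p}$
$\left(Y{\left(l{\left(-5,-4 \right)},8 \right)} + 121\right)^{2} = \left(- 9 \frac{-5 - 4}{2 \left(-5\right)} + 121\right)^{2} = \left(- 9 \cdot \frac{1}{2} \left(- \frac{1}{5}\right) \left(-9\right) + 121\right)^{2} = \left(\left(-9\right) \frac{9}{10} + 121\right)^{2} = \left(- \frac{81}{10} + 121\right)^{2} = \left(\frac{1129}{10}\right)^{2} = \frac{1274641}{100}$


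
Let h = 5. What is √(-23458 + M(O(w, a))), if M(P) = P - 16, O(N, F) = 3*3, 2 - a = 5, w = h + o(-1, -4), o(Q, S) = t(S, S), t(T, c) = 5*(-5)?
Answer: 19*I*√65 ≈ 153.18*I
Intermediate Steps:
t(T, c) = -25
o(Q, S) = -25
w = -20 (w = 5 - 25 = -20)
a = -3 (a = 2 - 1*5 = 2 - 5 = -3)
O(N, F) = 9
M(P) = -16 + P
√(-23458 + M(O(w, a))) = √(-23458 + (-16 + 9)) = √(-23458 - 7) = √(-23465) = 19*I*√65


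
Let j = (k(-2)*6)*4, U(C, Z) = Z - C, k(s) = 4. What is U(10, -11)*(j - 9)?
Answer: -1827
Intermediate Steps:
j = 96 (j = (4*6)*4 = 24*4 = 96)
U(10, -11)*(j - 9) = (-11 - 1*10)*(96 - 9) = (-11 - 10)*87 = -21*87 = -1827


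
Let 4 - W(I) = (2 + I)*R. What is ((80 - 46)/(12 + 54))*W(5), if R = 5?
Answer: -527/33 ≈ -15.970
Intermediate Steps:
W(I) = -6 - 5*I (W(I) = 4 - (2 + I)*5 = 4 - (10 + 5*I) = 4 + (-10 - 5*I) = -6 - 5*I)
((80 - 46)/(12 + 54))*W(5) = ((80 - 46)/(12 + 54))*(-6 - 5*5) = (34/66)*(-6 - 25) = (34*(1/66))*(-31) = (17/33)*(-31) = -527/33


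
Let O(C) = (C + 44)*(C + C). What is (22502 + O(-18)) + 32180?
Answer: 53746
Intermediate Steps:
O(C) = 2*C*(44 + C) (O(C) = (44 + C)*(2*C) = 2*C*(44 + C))
(22502 + O(-18)) + 32180 = (22502 + 2*(-18)*(44 - 18)) + 32180 = (22502 + 2*(-18)*26) + 32180 = (22502 - 936) + 32180 = 21566 + 32180 = 53746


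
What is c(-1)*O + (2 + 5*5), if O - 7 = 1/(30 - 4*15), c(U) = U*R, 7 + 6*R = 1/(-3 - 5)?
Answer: 16931/480 ≈ 35.273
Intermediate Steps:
R = -19/16 (R = -7/6 + 1/(6*(-3 - 5)) = -7/6 + (1/6)/(-8) = -7/6 + (1/6)*(-1/8) = -7/6 - 1/48 = -19/16 ≈ -1.1875)
c(U) = -19*U/16 (c(U) = U*(-19/16) = -19*U/16)
O = 209/30 (O = 7 + 1/(30 - 4*15) = 7 + 1/(30 - 60) = 7 + 1/(-30) = 7 - 1/30 = 209/30 ≈ 6.9667)
c(-1)*O + (2 + 5*5) = -19/16*(-1)*(209/30) + (2 + 5*5) = (19/16)*(209/30) + (2 + 25) = 3971/480 + 27 = 16931/480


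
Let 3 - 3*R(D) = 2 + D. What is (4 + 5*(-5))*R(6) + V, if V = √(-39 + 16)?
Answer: 35 + I*√23 ≈ 35.0 + 4.7958*I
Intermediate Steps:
R(D) = ⅓ - D/3 (R(D) = 1 - (2 + D)/3 = 1 + (-⅔ - D/3) = ⅓ - D/3)
V = I*√23 (V = √(-23) = I*√23 ≈ 4.7958*I)
(4 + 5*(-5))*R(6) + V = (4 + 5*(-5))*(⅓ - ⅓*6) + I*√23 = (4 - 25)*(⅓ - 2) + I*√23 = -21*(-5/3) + I*√23 = 35 + I*√23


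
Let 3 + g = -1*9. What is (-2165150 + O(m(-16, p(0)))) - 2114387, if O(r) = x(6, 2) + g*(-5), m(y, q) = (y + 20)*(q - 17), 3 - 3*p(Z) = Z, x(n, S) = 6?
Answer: -4279471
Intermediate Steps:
g = -12 (g = -3 - 1*9 = -3 - 9 = -12)
p(Z) = 1 - Z/3
m(y, q) = (-17 + q)*(20 + y) (m(y, q) = (20 + y)*(-17 + q) = (-17 + q)*(20 + y))
O(r) = 66 (O(r) = 6 - 12*(-5) = 6 + 60 = 66)
(-2165150 + O(m(-16, p(0)))) - 2114387 = (-2165150 + 66) - 2114387 = -2165084 - 2114387 = -4279471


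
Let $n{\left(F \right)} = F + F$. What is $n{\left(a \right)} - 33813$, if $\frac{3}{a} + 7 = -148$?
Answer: $- \frac{5241021}{155} \approx -33813.0$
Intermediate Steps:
$a = - \frac{3}{155}$ ($a = \frac{3}{-7 - 148} = \frac{3}{-155} = 3 \left(- \frac{1}{155}\right) = - \frac{3}{155} \approx -0.019355$)
$n{\left(F \right)} = 2 F$
$n{\left(a \right)} - 33813 = 2 \left(- \frac{3}{155}\right) - 33813 = - \frac{6}{155} - 33813 = - \frac{5241021}{155}$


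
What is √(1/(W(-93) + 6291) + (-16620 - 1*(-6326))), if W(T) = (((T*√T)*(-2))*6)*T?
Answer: √(-10294 + 1/(6291 - 103788*I*√93)) ≈ 0.e-9 + 101.46*I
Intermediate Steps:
W(T) = -12*T^(5/2) (W(T) = ((T^(3/2)*(-2))*6)*T = (-2*T^(3/2)*6)*T = (-12*T^(3/2))*T = -12*T^(5/2))
√(1/(W(-93) + 6291) + (-16620 - 1*(-6326))) = √(1/(-103788*I*√93 + 6291) + (-16620 - 1*(-6326))) = √(1/(-103788*I*√93 + 6291) + (-16620 + 6326)) = √(1/(-103788*I*√93 + 6291) - 10294) = √(1/(6291 - 103788*I*√93) - 10294) = √(-10294 + 1/(6291 - 103788*I*√93))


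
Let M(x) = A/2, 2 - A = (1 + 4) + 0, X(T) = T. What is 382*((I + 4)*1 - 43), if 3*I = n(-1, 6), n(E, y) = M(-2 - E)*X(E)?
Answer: -14707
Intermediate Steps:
A = -3 (A = 2 - ((1 + 4) + 0) = 2 - (5 + 0) = 2 - 1*5 = 2 - 5 = -3)
M(x) = -3/2
n(E, y) = -3*E/2
I = ½ (I = (-3/2*(-1))/3 = (⅓)*(3/2) = ½ ≈ 0.50000)
382*((I + 4)*1 - 43) = 382*((½ + 4)*1 - 43) = 382*((9/2)*1 - 43) = 382*(9/2 - 43) = 382*(-77/2) = -14707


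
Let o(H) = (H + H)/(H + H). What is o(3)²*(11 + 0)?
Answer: 11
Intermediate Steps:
o(H) = 1 (o(H) = (2*H)/((2*H)) = (2*H)*(1/(2*H)) = 1)
o(3)²*(11 + 0) = 1²*(11 + 0) = 1*11 = 11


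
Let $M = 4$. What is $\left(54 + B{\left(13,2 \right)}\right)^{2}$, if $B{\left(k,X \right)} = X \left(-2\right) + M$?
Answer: $2916$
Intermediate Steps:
$B{\left(k,X \right)} = 4 - 2 X$ ($B{\left(k,X \right)} = X \left(-2\right) + 4 = - 2 X + 4 = 4 - 2 X$)
$\left(54 + B{\left(13,2 \right)}\right)^{2} = \left(54 + \left(4 - 4\right)\right)^{2} = \left(54 + 0\right)^{2} = 54^{2} = 2916$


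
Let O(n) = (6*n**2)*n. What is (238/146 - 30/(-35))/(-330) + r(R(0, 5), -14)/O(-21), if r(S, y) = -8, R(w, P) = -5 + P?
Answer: -1649413/223097490 ≈ -0.0073932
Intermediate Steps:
O(n) = 6*n**3
(238/146 - 30/(-35))/(-330) + r(R(0, 5), -14)/O(-21) = (238/146 - 30/(-35))/(-330) - 8/(6*(-21)**3) = (238*(1/146) - 30*(-1/35))*(-1/330) - 8/(6*(-9261)) = (119/73 + 6/7)*(-1/330) - 8/(-55566) = (1271/511)*(-1/330) - 8*(-1/55566) = -1271/168630 + 4/27783 = -1649413/223097490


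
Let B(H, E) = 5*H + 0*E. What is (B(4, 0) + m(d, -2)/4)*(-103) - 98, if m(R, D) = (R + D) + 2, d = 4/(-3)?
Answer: -6371/3 ≈ -2123.7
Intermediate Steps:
d = -4/3 (d = 4*(-⅓) = -4/3 ≈ -1.3333)
m(R, D) = 2 + D + R (m(R, D) = (D + R) + 2 = 2 + D + R)
B(H, E) = 5*H (B(H, E) = 5*H + 0 = 5*H)
(B(4, 0) + m(d, -2)/4)*(-103) - 98 = (5*4 + (2 - 2 - 4/3)/4)*(-103) - 98 = (20 - 4/3*¼)*(-103) - 98 = (20 - ⅓)*(-103) - 98 = (59/3)*(-103) - 98 = -6077/3 - 98 = -6371/3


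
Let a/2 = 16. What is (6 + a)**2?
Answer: 1444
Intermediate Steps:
a = 32 (a = 2*16 = 32)
(6 + a)**2 = (6 + 32)**2 = 38**2 = 1444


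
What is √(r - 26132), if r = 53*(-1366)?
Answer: I*√98530 ≈ 313.9*I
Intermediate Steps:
r = -72398
√(r - 26132) = √(-72398 - 26132) = √(-98530) = I*√98530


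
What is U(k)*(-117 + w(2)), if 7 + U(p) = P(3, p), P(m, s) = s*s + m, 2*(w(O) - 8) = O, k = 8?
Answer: -6480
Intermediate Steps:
w(O) = 8 + O/2
P(m, s) = m + s² (P(m, s) = s² + m = m + s²)
U(p) = -4 + p² (U(p) = -7 + (3 + p²) = -4 + p²)
U(k)*(-117 + w(2)) = (-4 + 8²)*(-117 + (8 + (½)*2)) = (-4 + 64)*(-117 + (8 + 1)) = 60*(-117 + 9) = 60*(-108) = -6480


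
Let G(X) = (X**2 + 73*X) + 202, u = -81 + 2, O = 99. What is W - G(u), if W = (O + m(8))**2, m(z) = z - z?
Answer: 9125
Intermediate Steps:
m(z) = 0
u = -79
G(X) = 202 + X**2 + 73*X
W = 9801 (W = (99 + 0)**2 = 99**2 = 9801)
W - G(u) = 9801 - (202 + (-79)**2 + 73*(-79)) = 9801 - (202 + 6241 - 5767) = 9801 - 1*676 = 9801 - 676 = 9125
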